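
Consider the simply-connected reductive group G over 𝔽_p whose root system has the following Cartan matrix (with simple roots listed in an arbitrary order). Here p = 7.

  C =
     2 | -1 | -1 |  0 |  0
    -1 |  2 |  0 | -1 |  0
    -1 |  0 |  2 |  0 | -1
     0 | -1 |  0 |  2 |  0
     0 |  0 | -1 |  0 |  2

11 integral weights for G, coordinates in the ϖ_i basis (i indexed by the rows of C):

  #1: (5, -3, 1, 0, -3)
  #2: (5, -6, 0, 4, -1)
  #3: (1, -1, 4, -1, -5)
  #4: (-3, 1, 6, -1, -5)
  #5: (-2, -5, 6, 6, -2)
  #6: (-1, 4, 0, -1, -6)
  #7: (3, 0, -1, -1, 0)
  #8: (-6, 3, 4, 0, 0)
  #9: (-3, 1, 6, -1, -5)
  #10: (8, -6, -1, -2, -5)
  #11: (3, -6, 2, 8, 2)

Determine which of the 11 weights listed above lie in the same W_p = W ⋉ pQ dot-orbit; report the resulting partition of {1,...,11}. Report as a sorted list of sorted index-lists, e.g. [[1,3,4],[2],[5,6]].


Cartan matrix: type A_5 (|W|=720); un-permuting the 5 rows.

Folding the 11 weights λ_j+ρ into Ā_7 (reps in the given 5-coord order):

    [1] (4, 1, 0, 0, 1)
    [2] (1, 5, 1, 0, 0)
    [3] (2, 0, 1, 0, 4)
    [4] (2, 0, 1, 0, 4)
    [5] (4, 1, 0, 0, 1)
    [6] (4, 1, 0, 0, 1)
    [7] (4, 1, 0, 0, 1)
    [8] (4, 1, 0, 0, 1)
    [9] (2, 0, 1, 0, 4)
    [10] (1, 0, 1, 3, 2)
    [11] (1, 0, 1, 3, 2)

Linkage partition of the 11 weights (4 classes, p=7):

[[1, 5, 6, 7, 8], [2], [3, 4, 9], [10, 11]]


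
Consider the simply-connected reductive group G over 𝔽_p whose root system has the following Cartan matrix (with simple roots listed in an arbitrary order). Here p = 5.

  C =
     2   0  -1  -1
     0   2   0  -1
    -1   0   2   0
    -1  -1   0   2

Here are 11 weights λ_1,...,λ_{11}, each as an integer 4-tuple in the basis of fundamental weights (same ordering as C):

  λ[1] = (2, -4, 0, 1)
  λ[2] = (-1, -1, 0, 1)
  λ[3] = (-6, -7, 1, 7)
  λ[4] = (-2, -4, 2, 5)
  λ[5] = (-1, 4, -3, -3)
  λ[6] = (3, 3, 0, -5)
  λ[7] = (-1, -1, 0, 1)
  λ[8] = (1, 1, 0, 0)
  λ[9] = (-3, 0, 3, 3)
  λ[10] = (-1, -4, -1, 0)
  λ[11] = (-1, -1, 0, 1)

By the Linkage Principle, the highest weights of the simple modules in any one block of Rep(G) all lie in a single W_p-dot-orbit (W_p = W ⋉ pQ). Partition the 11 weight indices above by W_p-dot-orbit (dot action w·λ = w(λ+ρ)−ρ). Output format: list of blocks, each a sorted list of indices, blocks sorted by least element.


Cartan matrix: type A_4 (|W|=120); un-permuting the 4 rows.

Folding the 11 weights λ_j+ρ into Ā_5 (reps in the given 4-coord order):

  λ_1+ρ ↦ (2, 1, 0, 1)
  λ_2+ρ ↦ (0, 0, 1, 2)
  λ_3+ρ ↦ (0, 0, 1, 2)
  λ_4+ρ ↦ (0, 0, 1, 2)
  λ_5+ρ ↦ (0, 1, 2, 2)
  λ_6+ρ ↦ (0, 0, 1, 4)
  λ_7+ρ ↦ (0, 0, 1, 2)
  λ_8+ρ ↦ (2, 1, 0, 1)
  λ_9+ρ ↦ (2, 1, 0, 1)
  λ_10+ρ ↦ (0, 1, 2, 0)
  λ_11+ρ ↦ (0, 0, 1, 2)

The 11 indices split into 5 linkage classes (same alcove rep ⇔ same W_5-dot-orbit):

[[1, 8, 9], [2, 3, 4, 7, 11], [5], [6], [10]]


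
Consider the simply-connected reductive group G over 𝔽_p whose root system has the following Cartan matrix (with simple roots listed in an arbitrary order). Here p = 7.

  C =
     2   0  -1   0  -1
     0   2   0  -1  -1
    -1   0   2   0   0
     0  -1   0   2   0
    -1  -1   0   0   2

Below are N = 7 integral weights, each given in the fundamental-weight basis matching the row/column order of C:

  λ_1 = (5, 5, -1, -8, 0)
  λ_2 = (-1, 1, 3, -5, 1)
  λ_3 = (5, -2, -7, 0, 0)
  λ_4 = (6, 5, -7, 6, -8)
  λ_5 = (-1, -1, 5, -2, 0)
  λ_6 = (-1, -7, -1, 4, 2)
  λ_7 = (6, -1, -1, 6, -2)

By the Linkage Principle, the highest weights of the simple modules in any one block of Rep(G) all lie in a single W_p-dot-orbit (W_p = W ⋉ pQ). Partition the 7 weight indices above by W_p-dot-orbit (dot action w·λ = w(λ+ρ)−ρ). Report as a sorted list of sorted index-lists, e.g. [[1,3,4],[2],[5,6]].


C ↔ A_5 under row/col permutation; |W(A_5)| = 720.

Each λ_j+ρ reduced to Ā_7; 5-tuples below use C's row order:

  [1] (0, 1, 6, 0, 0) · [2] (0, 2, 3, 1, 0) · [3] (0, 1, 6, 0, 0) · [4] (0, 1, 6, 0, 0) · [5] (0, 1, 6, 0, 0) · [6] (0, 2, 3, 1, 0) · [7] (0, 1, 6, 0, 0)

Partition of {1..7} into 2 W_7-dot-orbits:

[[1, 3, 4, 5, 7], [2, 6]]


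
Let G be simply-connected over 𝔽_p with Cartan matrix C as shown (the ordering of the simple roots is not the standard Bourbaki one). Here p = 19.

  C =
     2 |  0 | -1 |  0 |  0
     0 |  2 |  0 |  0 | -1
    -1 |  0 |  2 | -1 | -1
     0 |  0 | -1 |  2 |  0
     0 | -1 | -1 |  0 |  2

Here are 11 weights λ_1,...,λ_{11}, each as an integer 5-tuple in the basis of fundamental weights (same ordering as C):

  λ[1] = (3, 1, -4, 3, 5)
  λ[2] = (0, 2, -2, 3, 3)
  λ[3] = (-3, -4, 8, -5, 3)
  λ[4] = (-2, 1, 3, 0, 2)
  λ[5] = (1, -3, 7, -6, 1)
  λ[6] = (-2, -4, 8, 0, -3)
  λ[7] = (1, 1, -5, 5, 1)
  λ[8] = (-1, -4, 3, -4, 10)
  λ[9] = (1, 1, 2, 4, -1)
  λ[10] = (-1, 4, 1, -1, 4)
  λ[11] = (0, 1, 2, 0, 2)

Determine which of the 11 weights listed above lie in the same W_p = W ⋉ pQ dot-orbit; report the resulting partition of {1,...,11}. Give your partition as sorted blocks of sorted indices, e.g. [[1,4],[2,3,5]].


Cartan matrix: type D_5 (|W|=1920); un-permuting the 5 rows.

Ā_19 reps of the 11 weights (D_5, coords as presented):

  λ_1 → (1, 2, 3, 1, 3)
  λ_2 → (0, 3, 1, 3, 3)
  λ_3 → (2, 3, 3, 4, 1)
  λ_4 → (1, 2, 3, 1, 3)
  λ_5 → (2, 2, 3, 5, 0)
  λ_6 → (1, 2, 3, 1, 3)
  λ_7 → (2, 0, 0, 2, 2)
  λ_8 → (0, 3, 1, 3, 3)
  λ_9 → (2, 2, 3, 5, 0)
  λ_10 → (0, 5, 2, 0, 5)
  λ_11 → (1, 2, 3, 1, 3)

6 distinct reps among the 11 weights ⇒ 6 W_19-linkage classes:

[[1, 4, 6, 11], [2, 8], [3], [5, 9], [7], [10]]


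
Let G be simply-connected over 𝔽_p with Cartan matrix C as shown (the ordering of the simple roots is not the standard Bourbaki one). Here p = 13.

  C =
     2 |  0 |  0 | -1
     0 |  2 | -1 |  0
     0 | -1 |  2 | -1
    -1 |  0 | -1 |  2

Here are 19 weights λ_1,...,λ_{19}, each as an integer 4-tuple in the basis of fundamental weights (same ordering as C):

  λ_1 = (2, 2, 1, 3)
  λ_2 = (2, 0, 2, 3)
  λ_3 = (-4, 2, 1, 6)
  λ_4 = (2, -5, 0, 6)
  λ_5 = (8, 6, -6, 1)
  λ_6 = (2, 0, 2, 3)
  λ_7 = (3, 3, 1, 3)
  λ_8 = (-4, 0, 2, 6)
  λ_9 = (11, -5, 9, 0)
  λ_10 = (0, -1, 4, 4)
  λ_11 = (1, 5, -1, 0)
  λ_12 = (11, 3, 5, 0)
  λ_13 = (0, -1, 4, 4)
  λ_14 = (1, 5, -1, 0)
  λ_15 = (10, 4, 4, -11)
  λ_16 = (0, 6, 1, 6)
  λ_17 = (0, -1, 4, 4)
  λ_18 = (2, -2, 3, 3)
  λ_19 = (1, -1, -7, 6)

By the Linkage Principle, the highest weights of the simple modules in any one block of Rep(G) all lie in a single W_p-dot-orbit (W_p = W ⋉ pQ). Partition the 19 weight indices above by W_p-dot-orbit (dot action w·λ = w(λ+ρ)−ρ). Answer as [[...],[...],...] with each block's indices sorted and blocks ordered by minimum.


Cartan matrix: type A_4 (|W|=120); un-permuting the 4 rows.

Alcove-folded reps (p=13, 19 weights, presented ϖ-order):

  λ_1+ρ ↦ (3, 3, 2, 4)
  λ_2+ρ ↦ (3, 1, 3, 4)
  λ_3+ρ ↦ (3, 3, 2, 4)
  λ_4+ρ ↦ (3, 1, 3, 4)
  λ_5+ρ ↦ (6, 2, 2, 3)
  λ_6+ρ ↦ (3, 1, 3, 4)
  λ_7+ρ ↦ (3, 3, 2, 4)
  λ_8+ρ ↦ (3, 1, 3, 4)
  λ_9+ρ ↦ (2, 6, 0, 1)
  λ_10+ρ ↦ (1, 0, 5, 5)
  λ_11+ρ ↦ (2, 6, 0, 1)
  λ_12+ρ ↦ (2, 6, 0, 1)
  λ_13+ρ ↦ (1, 0, 5, 5)
  λ_14+ρ ↦ (2, 6, 0, 1)
  λ_15+ρ ↦ (1, 0, 5, 5)
  λ_16+ρ ↦ (3, 3, 2, 4)
  λ_17+ρ ↦ (1, 0, 5, 5)
  λ_18+ρ ↦ (3, 1, 3, 4)
  λ_19+ρ ↦ (2, 6, 0, 1)

Linkage partition of the 19 weights (5 classes, p=13):

[[1, 3, 7, 16], [2, 4, 6, 8, 18], [5], [9, 11, 12, 14, 19], [10, 13, 15, 17]]


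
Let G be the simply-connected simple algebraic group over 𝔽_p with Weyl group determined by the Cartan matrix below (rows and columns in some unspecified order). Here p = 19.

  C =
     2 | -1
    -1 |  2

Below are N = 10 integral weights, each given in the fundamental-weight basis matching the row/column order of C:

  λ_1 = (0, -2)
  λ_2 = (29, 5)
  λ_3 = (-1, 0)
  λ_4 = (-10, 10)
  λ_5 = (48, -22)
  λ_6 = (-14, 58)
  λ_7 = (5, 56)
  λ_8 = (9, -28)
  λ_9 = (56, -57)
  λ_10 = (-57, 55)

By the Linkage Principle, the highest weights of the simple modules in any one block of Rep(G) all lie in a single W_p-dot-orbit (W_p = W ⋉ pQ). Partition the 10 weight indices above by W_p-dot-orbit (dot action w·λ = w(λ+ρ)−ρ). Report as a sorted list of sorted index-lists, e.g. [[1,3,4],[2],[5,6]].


Type A_2, rank 2, |W|=6; reorder rows/cols to standard.

Folding the 10 weights λ_j+ρ into Ā_19 (reps in the given 2-coord order):

  [1] (0, 1)
  [2] (2, 11)
  [3] (0, 1)
  [4] (9, 2)
  [5] (9, 2)
  [6] (2, 11)
  [7] (6, 0)
  [8] (9, 2)
  [9] (0, 1)
  [10] (0, 1)

Linkage partition of the 10 weights (4 classes, p=19):

[[1, 3, 9, 10], [2, 6], [4, 5, 8], [7]]


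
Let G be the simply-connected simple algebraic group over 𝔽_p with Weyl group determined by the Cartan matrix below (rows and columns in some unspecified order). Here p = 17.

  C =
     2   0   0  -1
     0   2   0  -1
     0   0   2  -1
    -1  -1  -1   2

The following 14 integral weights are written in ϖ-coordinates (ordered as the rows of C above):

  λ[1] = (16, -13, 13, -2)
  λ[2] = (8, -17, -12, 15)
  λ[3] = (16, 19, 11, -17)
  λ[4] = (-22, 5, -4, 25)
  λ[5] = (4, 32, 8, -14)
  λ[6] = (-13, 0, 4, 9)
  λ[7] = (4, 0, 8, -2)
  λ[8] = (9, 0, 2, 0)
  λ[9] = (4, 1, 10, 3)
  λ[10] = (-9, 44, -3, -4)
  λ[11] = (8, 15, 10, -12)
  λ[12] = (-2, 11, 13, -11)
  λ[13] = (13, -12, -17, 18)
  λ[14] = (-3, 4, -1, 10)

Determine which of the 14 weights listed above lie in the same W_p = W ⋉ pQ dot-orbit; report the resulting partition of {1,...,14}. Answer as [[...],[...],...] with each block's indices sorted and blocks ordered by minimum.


Type D_4, rank 4, |W|=192; reorder rows/cols to standard.

W_17-reps of the 14 weights in Ā_17 (same 4-coord order as C):

  λ_1 → (3, 0, 0, 1);  λ_2 → (2, 5, 0, 1);  λ_3 → (3, 0, 0, 1);  λ_4 → (0, 3, 6, 2);  λ_5 → (4, 0, 8, 1);  λ_6 → (10, 1, 3, 1);  λ_7 → (4, 0, 8, 1);  λ_8 → (10, 1, 3, 1);  λ_9 → (0, 3, 6, 2);  λ_10 → (0, 3, 6, 2);  λ_11 → (2, 5, 0, 1);  λ_12 → (10, 1, 3, 1);  λ_13 → (2, 5, 0, 1);  λ_14 → (2, 5, 0, 1)

The 14 indices split into 5 linkage classes (same alcove rep ⇔ same W_17-dot-orbit):

[[1, 3], [2, 11, 13, 14], [4, 9, 10], [5, 7], [6, 8, 12]]


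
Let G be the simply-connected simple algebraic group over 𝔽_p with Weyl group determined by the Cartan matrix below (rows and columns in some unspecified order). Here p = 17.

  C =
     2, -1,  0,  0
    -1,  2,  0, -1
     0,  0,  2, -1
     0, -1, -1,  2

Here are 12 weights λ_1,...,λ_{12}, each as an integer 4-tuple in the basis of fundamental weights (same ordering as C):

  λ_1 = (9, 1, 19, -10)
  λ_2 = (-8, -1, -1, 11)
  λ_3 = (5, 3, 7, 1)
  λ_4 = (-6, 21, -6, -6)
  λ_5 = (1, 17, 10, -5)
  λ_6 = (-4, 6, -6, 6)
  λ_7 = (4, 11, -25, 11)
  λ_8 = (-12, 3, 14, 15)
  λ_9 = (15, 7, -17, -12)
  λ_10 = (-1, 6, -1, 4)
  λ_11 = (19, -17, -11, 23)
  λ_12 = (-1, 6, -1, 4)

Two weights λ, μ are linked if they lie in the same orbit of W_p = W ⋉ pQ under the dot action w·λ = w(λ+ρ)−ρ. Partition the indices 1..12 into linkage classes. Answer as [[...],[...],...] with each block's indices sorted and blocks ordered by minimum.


Dynkin diagram of C (from the 6 off-diagonal −1 entries): A_4.

λ_j+ρ reflected into Ā_17 (⟨·,θ^∨⟩≤17); 4-tuples as given:

  λ_1 → (3, 4, 5, 2)
  λ_2 → (0, 7, 0, 5)
  λ_3 → (3, 4, 5, 2)
  λ_4 → (0, 7, 0, 5)
  λ_5 → (7, 6, 2, 1)
  λ_6 → (3, 4, 5, 2)
  λ_7 → (0, 7, 0, 5)
  λ_8 → (7, 6, 2, 1)
  λ_9 → (7, 6, 2, 1)
  λ_10 → (0, 7, 0, 5)
  λ_11 → (7, 6, 2, 1)
  λ_12 → (0, 7, 0, 5)

Grouping the 12 weights by Ā_17-representative: 3 linkage classes.

[[1, 3, 6], [2, 4, 7, 10, 12], [5, 8, 9, 11]]


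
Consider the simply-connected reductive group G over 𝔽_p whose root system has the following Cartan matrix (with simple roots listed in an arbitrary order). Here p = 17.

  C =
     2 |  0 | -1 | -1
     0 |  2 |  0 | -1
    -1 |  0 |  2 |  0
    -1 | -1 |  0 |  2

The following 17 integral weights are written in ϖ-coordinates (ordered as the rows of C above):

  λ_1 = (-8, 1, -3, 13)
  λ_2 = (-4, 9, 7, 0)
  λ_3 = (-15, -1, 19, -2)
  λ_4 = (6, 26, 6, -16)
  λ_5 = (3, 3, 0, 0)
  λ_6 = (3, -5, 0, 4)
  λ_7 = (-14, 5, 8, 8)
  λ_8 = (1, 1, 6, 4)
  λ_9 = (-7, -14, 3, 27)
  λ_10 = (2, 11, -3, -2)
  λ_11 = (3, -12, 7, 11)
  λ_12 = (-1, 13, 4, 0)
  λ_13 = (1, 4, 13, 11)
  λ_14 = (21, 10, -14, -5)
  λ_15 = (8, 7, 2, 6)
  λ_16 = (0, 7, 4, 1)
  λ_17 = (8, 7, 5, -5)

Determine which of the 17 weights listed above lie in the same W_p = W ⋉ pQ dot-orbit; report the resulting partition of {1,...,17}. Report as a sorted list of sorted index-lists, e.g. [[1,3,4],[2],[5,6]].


Root system A_4: the 4×4 matrix C matches after relabeling.

Ā_17 reps of the 17 weights (A_4, coords as presented):

  1: (2, 2, 7, 5) · 2: (1, 8, 5, 2) · 3: (0, 11, 2, 1) · 4: (2, 2, 7, 5) · 5: (4, 4, 1, 1) · 6: (4, 4, 1, 1) · 7: (5, 2, 4, 4) · 8: (2, 2, 7, 5) · 9: (5, 2, 4, 4) · 10: (0, 11, 2, 1) · 11: (4, 4, 1, 1) · 12: (0, 11, 2, 1) · 13: (0, 11, 2, 1) · 14: (4, 4, 1, 1) · 15: (2, 2, 7, 5) · 16: (1, 8, 5, 2) · 17: (5, 2, 4, 4)

Partition of {1..17} into 5 W_17-dot-orbits:

[[1, 4, 8, 15], [2, 16], [3, 10, 12, 13], [5, 6, 11, 14], [7, 9, 17]]


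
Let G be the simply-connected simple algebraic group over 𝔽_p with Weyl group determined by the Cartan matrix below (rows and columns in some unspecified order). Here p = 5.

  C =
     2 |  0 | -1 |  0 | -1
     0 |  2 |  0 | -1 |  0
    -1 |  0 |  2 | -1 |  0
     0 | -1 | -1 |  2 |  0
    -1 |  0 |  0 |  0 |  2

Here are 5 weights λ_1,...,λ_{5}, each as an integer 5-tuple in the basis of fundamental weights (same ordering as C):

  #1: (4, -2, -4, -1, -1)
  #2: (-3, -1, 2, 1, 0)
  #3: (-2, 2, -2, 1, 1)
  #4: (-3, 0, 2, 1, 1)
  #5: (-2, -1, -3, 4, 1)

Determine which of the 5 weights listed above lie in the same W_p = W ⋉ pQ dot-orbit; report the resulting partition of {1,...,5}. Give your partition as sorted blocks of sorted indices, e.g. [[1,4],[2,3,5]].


Cartan matrix: type A_5 (|W|=720); un-permuting the 5 rows.

Each λ_j+ρ reduced to Ā_5; 5-tuples below use C's row order:

  λ_1 → (1, 3, 1, 0, 0);  λ_2 → (1, 0, 1, 2, 1);  λ_3 → (1, 3, 1, 0, 0);  λ_4 → (1, 0, 1, 2, 1);  λ_5 → (1, 0, 1, 2, 1)

The 5 indices split into 2 linkage classes (same alcove rep ⇔ same W_5-dot-orbit):

[[1, 3], [2, 4, 5]]


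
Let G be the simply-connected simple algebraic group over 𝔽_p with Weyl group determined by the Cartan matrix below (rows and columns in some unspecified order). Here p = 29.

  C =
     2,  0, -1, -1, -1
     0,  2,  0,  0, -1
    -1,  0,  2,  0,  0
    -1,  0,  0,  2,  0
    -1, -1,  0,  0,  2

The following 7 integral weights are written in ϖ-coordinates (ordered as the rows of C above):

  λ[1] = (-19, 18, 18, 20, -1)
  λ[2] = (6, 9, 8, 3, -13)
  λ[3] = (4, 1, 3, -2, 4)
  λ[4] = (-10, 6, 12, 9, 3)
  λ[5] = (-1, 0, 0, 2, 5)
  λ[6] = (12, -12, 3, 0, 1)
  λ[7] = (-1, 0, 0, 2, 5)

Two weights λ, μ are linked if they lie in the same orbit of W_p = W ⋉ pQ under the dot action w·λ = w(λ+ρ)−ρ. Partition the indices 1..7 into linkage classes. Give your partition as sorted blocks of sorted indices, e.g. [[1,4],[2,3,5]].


C ↔ D_5 under row/col permutation; |W(D_5)| = 1920.

Each λ_j+ρ reduced to Ā_29; 5-tuples below use C's row order:

  [1] (0, 1, 1, 3, 6);  [2] (4, 2, 4, 1, 5);  [3] (4, 2, 4, 1, 5);  [4] (4, 2, 4, 1, 5);  [5] (0, 1, 1, 3, 6);  [6] (4, 2, 4, 1, 5);  [7] (0, 1, 1, 3, 6)

These 7 weights hit 2 W_29-dot-orbits; sizes (3, 4):

[[1, 5, 7], [2, 3, 4, 6]]


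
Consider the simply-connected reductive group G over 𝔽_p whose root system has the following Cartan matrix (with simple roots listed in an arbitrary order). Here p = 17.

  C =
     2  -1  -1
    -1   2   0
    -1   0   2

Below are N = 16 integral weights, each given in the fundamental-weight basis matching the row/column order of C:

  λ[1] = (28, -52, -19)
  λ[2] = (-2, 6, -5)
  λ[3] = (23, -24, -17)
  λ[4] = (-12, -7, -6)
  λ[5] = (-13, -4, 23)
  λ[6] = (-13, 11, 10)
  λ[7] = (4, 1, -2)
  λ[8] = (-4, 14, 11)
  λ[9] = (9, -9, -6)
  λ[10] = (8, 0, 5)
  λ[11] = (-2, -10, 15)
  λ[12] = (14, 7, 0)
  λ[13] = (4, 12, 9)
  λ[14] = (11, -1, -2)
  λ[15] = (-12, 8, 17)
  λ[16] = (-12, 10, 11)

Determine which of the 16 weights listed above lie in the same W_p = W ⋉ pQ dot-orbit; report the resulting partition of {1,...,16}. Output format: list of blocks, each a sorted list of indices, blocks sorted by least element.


A_3 Cartan matrix, 3 simple roots permuted; ρ=(1,1,1).

λ_j+ρ reflected into Ā_17 (⟨·,θ^∨⟩≤17); 3-tuples as given:

  [1] (11, 0, 1) · [2] (4, 2, 1) · [3] (9, 1, 6) · [4] (11, 0, 1) · [5] (3, 5, 2) · [6] (11, 0, 1) · [7] (4, 2, 1) · [8] (3, 5, 2) · [9] (3, 5, 2) · [10] (9, 1, 6) · [11] (9, 1, 6) · [12] (9, 1, 6) · [13] (4, 2, 1) · [14] (11, 0, 1) · [15] (9, 1, 6) · [16] (11, 0, 1)

Grouping the 16 weights by Ā_17-representative: 4 linkage classes.

[[1, 4, 6, 14, 16], [2, 7, 13], [3, 10, 11, 12, 15], [5, 8, 9]]


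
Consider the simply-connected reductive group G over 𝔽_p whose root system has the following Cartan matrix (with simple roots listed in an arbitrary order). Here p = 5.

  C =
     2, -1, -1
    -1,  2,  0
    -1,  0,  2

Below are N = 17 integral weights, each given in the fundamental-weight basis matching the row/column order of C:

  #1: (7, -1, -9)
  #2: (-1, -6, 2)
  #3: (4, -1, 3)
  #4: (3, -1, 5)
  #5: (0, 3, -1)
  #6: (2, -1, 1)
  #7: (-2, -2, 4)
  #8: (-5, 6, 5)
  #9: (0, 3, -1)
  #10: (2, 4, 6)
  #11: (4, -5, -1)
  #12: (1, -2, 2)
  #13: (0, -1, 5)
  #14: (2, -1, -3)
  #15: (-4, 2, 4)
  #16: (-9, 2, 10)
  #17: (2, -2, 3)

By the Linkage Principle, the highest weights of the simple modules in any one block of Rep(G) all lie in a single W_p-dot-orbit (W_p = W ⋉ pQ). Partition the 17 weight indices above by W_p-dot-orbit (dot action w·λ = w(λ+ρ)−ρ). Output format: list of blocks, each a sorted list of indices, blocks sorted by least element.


Root system A_3: the 3×3 matrix C matches after relabeling.

Folding the 17 weights λ_j+ρ into Ā_5 (reps in the given 3-coord order):

  λ_1 → (3, 0, 2)
  λ_2 → (3, 0, 2)
  λ_3 → (1, 4, 0)
  λ_4 → (1, 4, 0)
  λ_5 → (1, 4, 0)
  λ_6 → (3, 0, 2)
  λ_7 → (1, 1, 3)
  λ_8 → (1, 1, 2)
  λ_9 → (1, 4, 0)
  λ_10 → (3, 0, 2)
  λ_11 → (1, 4, 0)
  λ_12 → (1, 1, 3)
  λ_13 → (1, 1, 3)
  λ_14 → (1, 0, 2)
  λ_15 → (3, 0, 2)
  λ_16 → (1, 0, 2)
  λ_17 → (1, 1, 2)

Grouping the 17 weights by Ā_5-representative: 5 linkage classes.

[[1, 2, 6, 10, 15], [3, 4, 5, 9, 11], [7, 12, 13], [8, 17], [14, 16]]


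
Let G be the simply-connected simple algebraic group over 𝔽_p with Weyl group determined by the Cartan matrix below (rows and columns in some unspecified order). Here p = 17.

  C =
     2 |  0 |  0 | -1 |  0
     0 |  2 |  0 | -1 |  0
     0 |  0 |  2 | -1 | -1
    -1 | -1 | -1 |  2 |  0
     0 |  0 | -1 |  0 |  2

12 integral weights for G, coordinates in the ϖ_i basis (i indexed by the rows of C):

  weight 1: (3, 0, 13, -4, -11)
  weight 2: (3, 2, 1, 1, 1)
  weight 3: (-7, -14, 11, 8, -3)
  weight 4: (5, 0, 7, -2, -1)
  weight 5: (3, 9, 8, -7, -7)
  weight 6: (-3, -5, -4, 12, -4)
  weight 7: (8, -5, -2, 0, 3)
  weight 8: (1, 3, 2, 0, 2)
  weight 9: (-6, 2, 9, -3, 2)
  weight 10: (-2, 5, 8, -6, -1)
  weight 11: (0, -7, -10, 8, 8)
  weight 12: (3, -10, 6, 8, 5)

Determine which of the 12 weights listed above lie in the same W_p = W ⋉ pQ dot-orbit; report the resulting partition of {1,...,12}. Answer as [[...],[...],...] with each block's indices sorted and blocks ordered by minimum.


D_5 Cartan matrix, 5 simple roots permuted; ρ=(1,1,1,1,1).

Ā_17 reps of the 12 weights (D_5, coords as presented):

  λ_1+ρ ↦ (1, 2, 1, 1, 10)
  λ_2+ρ ↦ (4, 3, 2, 2, 2)
  λ_3+ρ ↦ (4, 3, 2, 2, 2)
  λ_4+ρ ↦ (5, 0, 3, 1, 0)
  λ_5+ρ ↦ (2, 4, 3, 1, 3)
  λ_6+ρ ↦ (2, 4, 3, 1, 3)
  λ_7+ρ ↦ (5, 0, 3, 1, 0)
  λ_8+ρ ↦ (2, 4, 3, 1, 3)
  λ_9+ρ ↦ (2, 4, 3, 1, 3)
  λ_10+ρ ↦ (5, 0, 3, 1, 0)
  λ_11+ρ ↦ (5, 0, 3, 1, 0)
  λ_12+ρ ↦ (5, 0, 3, 1, 0)

These 12 weights hit 4 W_17-dot-orbits; sizes (1, 2, 5, 4):

[[1], [2, 3], [4, 7, 10, 11, 12], [5, 6, 8, 9]]


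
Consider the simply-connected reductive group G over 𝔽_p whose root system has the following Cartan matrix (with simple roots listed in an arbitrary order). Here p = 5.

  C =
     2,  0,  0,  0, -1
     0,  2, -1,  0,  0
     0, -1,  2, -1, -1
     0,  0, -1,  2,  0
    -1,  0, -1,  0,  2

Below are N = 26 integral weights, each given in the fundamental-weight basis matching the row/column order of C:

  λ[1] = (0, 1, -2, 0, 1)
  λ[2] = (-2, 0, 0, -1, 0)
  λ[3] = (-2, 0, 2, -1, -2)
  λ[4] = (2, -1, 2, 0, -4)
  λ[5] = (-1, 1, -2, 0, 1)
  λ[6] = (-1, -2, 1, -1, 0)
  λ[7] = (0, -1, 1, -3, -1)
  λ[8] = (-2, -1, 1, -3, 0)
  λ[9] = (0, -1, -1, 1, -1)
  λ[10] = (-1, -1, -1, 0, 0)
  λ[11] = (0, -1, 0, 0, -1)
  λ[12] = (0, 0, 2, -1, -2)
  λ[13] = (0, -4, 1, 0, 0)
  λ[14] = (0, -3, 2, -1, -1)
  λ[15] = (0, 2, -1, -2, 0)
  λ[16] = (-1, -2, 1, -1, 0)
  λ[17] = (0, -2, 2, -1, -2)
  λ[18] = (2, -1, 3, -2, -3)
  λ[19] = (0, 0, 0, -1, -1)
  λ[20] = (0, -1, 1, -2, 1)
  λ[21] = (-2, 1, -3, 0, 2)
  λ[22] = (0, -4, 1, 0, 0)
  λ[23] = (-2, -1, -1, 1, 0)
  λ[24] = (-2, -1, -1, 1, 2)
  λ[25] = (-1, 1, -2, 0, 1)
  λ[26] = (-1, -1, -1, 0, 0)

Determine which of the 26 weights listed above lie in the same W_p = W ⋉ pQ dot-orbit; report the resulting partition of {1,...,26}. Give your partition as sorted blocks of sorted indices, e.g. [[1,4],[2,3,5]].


D_5 Cartan matrix, 5 simple roots permuted; ρ=(1,1,1,1,1).

λ_j+ρ reflected into Ā_5 (⟨·,θ^∨⟩≤5); 5-tuples as given:

    λ_1 → (1, 1, 1, 0, 0)
    λ_2 → (1, 1, 1, 0, 0)
    λ_3 → (1, 1, 1, 0, 0)
    λ_4 → (0, 0, 0, 1, 1)
    λ_5 → (0, 1, 1, 0, 1)
    λ_6 → (0, 1, 1, 0, 1)
    λ_7 → (1, 0, 0, 2, 0)
    λ_8 → (1, 0, 0, 2, 0)
    λ_9 → (1, 0, 0, 2, 0)
    λ_10 → (0, 0, 0, 1, 1)
    λ_11 → (1, 0, 1, 1, 0)
    λ_12 → (1, 1, 1, 0, 0)
    λ_13 → (1, 2, 1, 0, 0)
    λ_14 → (1, 2, 1, 0, 0)
    λ_15 → (1, 2, 1, 0, 0)
    λ_16 → (0, 1, 1, 0, 1)
    λ_17 → (0, 1, 1, 0, 1)
    λ_18 → (0, 0, 0, 1, 1)
    λ_19 → (1, 1, 1, 0, 0)
    λ_20 → (0, 0, 0, 1, 1)
    λ_21 → (1, 0, 1, 1, 0)
    λ_22 → (1, 2, 1, 0, 0)
    λ_23 → (1, 0, 0, 2, 0)
    λ_24 → (1, 0, 0, 2, 0)
    λ_25 → (0, 1, 1, 0, 1)
    λ_26 → (0, 0, 0, 1, 1)

These 26 weights hit 6 W_5-dot-orbits; sizes (5, 5, 5, 5, 2, 4):

[[1, 2, 3, 12, 19], [4, 10, 18, 20, 26], [5, 6, 16, 17, 25], [7, 8, 9, 23, 24], [11, 21], [13, 14, 15, 22]]


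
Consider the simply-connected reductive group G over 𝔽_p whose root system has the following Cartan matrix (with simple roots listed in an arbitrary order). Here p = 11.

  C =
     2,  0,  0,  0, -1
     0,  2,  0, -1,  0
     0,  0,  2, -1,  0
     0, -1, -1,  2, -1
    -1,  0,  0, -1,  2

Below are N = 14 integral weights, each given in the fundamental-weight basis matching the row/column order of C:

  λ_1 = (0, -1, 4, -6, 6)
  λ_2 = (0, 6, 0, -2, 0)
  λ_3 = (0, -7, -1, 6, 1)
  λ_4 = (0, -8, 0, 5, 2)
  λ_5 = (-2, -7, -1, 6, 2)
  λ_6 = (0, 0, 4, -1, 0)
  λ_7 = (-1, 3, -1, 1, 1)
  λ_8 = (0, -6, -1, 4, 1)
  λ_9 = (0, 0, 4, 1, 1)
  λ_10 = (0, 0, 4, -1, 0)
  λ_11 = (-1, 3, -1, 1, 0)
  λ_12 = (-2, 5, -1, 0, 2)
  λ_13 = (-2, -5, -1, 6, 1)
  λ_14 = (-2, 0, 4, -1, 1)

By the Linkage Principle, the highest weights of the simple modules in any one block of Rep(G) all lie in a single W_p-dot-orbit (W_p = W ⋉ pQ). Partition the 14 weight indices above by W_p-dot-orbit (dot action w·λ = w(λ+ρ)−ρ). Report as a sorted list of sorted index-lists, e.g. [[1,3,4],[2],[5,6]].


C ↔ D_5 under row/col permutation; |W(D_5)| = 1920.

Ā_11 reps of the 14 weights (D_5, coords as presented):

  1: (1, 5, 0, 0, 2) · 2: (1, 6, 0, 1, 0) · 3: (1, 6, 0, 1, 0) · 4: (1, 6, 0, 1, 0) · 5: (1, 6, 0, 1, 0) · 6: (1, 1, 5, 0, 1) · 7: (0, 4, 0, 2, 1) · 8: (1, 5, 0, 0, 2) · 9: (1, 1, 5, 0, 1) · 10: (1, 1, 5, 0, 1) · 11: (0, 4, 0, 2, 1) · 12: (1, 6, 0, 1, 0) · 13: (0, 4, 0, 2, 1) · 14: (1, 1, 5, 0, 1)

Linkage partition of the 14 weights (4 classes, p=11):

[[1, 8], [2, 3, 4, 5, 12], [6, 9, 10, 14], [7, 11, 13]]


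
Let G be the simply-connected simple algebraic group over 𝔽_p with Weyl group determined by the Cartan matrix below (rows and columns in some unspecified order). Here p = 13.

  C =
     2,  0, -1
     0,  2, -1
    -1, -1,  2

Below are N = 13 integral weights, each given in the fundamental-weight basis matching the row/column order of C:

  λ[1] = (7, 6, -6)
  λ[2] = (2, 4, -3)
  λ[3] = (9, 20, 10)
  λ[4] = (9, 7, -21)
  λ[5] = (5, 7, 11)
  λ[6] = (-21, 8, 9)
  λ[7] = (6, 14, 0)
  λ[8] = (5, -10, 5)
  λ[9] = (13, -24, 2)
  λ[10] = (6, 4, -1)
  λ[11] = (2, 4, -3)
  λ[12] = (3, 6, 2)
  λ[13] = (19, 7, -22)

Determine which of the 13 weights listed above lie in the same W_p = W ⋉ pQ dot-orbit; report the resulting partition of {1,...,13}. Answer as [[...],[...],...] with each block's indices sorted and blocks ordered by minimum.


Dynkin diagram of C (from the 4 off-diagonal −1 entries): A_3.

Folding the 13 weights λ_j+ρ into Ā_13 (reps in the given 3-coord order):

  1: (3, 2, 5)
  2: (1, 3, 2)
  3: (3, 2, 5)
  4: (1, 3, 2)
  5: (7, 5, 0)
  6: (3, 6, 3)
  7: (1, 3, 2)
  8: (3, 6, 3)
  9: (3, 6, 3)
  10: (7, 5, 0)
  11: (1, 3, 2)
  12: (3, 6, 3)
  13: (7, 5, 0)

These 13 weights hit 4 W_13-dot-orbits; sizes (2, 4, 3, 4):

[[1, 3], [2, 4, 7, 11], [5, 10, 13], [6, 8, 9, 12]]


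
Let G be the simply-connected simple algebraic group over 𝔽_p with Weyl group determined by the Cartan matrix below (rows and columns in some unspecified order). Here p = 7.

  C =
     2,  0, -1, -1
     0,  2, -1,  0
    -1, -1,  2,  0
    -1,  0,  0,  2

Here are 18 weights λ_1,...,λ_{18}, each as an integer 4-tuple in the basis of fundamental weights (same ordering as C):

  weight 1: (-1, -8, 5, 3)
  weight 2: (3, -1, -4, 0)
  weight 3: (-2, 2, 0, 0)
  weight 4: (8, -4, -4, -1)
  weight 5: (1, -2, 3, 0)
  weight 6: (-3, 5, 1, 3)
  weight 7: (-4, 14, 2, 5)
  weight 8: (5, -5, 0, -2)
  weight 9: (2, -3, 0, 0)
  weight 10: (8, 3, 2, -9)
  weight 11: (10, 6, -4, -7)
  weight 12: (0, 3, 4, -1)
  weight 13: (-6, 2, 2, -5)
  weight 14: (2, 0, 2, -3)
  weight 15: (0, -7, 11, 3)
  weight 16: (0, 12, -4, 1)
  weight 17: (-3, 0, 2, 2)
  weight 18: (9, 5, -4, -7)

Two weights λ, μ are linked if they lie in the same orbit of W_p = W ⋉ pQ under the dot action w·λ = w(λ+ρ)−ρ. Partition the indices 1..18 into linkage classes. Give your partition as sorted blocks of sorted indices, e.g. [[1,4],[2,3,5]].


Root system A_4: the 4×4 matrix C matches after relabeling.

Ā_7 reps of the 18 weights (A_4, coords as presented):

  [1] (1, 3, 0, 0);  [2] (1, 3, 0, 1);  [3] (1, 3, 0, 0);  [4] (1, 1, 3, 2);  [5] (2, 1, 3, 1);  [6] (1, 3, 0, 1);  [7] (1, 3, 0, 0);  [8] (2, 1, 3, 1);  [9] (2, 1, 1, 1);  [10] (1, 3, 0, 1);  [11] (1, 3, 0, 1);  [12] (2, 1, 3, 1);  [13] (2, 1, 1, 1);  [14] (1, 1, 3, 2);  [15] (2, 1, 3, 1);  [16] (1, 1, 3, 2);  [17] (2, 1, 1, 1);  [18] (1, 3, 0, 0)

These 18 weights hit 5 W_7-dot-orbits; sizes (4, 4, 3, 4, 3):

[[1, 3, 7, 18], [2, 6, 10, 11], [4, 14, 16], [5, 8, 12, 15], [9, 13, 17]]


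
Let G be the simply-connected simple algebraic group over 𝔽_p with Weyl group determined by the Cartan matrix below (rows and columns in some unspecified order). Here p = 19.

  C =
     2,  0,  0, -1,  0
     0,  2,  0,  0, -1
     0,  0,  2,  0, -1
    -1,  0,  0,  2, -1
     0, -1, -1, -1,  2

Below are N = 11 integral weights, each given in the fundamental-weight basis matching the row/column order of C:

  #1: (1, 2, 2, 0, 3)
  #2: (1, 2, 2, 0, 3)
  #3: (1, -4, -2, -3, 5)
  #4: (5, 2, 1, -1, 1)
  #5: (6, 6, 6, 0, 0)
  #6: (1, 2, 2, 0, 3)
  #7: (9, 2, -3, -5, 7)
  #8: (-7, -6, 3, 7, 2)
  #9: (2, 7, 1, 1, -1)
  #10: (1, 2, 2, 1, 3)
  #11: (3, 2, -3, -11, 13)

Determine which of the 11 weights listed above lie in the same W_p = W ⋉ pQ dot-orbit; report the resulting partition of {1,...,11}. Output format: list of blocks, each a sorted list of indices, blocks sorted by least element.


Cartan matrix: type D_5 (|W|=1920); un-permuting the 5 rows.

W_19-reps of the 11 weights in Ā_19 (same 5-coord order as C):

  1: (2, 3, 3, 1, 4)
  2: (2, 3, 3, 1, 4)
  3: (0, 3, 1, 2, 0)
  4: (6, 3, 2, 0, 2)
  5: (2, 3, 3, 1, 4)
  6: (2, 3, 3, 1, 4)
  7: (6, 3, 2, 0, 2)
  8: (6, 3, 2, 0, 2)
  9: (3, 8, 2, 2, 0)
  10: (2, 3, 3, 1, 4)
  11: (6, 3, 2, 0, 2)

The 11 indices split into 4 linkage classes (same alcove rep ⇔ same W_19-dot-orbit):

[[1, 2, 5, 6, 10], [3], [4, 7, 8, 11], [9]]


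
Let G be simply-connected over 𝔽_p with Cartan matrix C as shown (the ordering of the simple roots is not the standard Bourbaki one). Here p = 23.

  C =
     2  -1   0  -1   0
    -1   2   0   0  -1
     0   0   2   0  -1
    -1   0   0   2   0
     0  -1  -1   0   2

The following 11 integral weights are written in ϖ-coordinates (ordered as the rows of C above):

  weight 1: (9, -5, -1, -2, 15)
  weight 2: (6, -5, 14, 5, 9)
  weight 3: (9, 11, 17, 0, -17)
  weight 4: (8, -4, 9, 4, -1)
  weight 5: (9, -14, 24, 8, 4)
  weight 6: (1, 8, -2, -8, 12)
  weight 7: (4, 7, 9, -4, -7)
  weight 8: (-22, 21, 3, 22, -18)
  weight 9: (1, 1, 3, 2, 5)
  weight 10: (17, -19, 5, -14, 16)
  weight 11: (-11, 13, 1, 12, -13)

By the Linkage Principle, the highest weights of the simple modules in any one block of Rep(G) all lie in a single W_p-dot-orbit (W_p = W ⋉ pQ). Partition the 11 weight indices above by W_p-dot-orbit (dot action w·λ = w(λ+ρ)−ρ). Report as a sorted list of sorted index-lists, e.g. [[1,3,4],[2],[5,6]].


Type A_5, rank 5, |W|=720; reorder rows/cols to standard.

λ_j+ρ reflected into Ā_23 (⟨·,θ^∨⟩≤23); 5-tuples as given:

  λ_1 → (5, 4, 0, 1, 12)
  λ_2 → (2, 2, 4, 3, 6)
  λ_3 → (5, 4, 0, 1, 12)
  λ_4 → (6, 0, 7, 5, 3)
  λ_5 → (2, 2, 4, 3, 6)
  λ_6 → (5, 4, 0, 1, 12)
  λ_7 → (2, 2, 4, 3, 6)
  λ_8 → (5, 4, 0, 1, 12)
  λ_9 → (2, 2, 4, 3, 6)
  λ_10 → (13, 4, 5, 0, 1)
  λ_11 → (2, 2, 4, 3, 6)

Grouping the 11 weights by Ā_23-representative: 4 linkage classes.

[[1, 3, 6, 8], [2, 5, 7, 9, 11], [4], [10]]


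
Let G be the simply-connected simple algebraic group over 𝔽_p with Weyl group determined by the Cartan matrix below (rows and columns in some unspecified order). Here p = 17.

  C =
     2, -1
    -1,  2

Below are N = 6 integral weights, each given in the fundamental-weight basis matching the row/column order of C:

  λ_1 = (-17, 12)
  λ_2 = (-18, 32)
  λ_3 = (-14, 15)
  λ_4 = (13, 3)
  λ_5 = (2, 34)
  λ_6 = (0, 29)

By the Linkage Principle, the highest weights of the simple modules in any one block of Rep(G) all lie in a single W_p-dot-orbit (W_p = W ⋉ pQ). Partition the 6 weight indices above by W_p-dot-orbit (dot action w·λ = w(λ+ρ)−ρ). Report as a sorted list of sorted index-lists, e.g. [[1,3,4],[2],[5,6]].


Cartan matrix: type A_2 (|W|=6); un-permuting the 2 rows.

Folding the 6 weights λ_j+ρ into Ā_17 (reps in the given 2-coord order):

  λ_1+ρ ↦ (13, 3)
  λ_2+ρ ↦ (1, 0)
  λ_3+ρ ↦ (13, 3)
  λ_4+ρ ↦ (13, 3)
  λ_5+ρ ↦ (13, 3)
  λ_6+ρ ↦ (13, 3)

Grouping the 6 weights by Ā_17-representative: 2 linkage classes.

[[1, 3, 4, 5, 6], [2]]


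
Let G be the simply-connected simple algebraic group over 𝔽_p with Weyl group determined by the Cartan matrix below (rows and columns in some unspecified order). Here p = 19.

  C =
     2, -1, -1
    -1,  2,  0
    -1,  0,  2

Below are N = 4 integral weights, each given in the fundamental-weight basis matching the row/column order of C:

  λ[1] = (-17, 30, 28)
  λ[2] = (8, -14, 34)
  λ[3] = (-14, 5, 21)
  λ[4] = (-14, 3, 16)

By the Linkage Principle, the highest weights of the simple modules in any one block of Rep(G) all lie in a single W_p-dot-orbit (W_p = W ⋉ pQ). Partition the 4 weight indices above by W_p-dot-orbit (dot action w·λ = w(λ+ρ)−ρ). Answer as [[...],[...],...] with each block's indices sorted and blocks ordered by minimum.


Root system A_3: the 3×3 matrix C matches after relabeling.

Alcove-folded reps (p=19, 4 weights, presented ϖ-order):

    1: (6, 4, 6)
    2: (6, 4, 6)
    3: (6, 4, 6)
    4: (4, 9, 4)

Grouping the 4 weights by Ā_19-representative: 2 linkage classes.

[[1, 2, 3], [4]]


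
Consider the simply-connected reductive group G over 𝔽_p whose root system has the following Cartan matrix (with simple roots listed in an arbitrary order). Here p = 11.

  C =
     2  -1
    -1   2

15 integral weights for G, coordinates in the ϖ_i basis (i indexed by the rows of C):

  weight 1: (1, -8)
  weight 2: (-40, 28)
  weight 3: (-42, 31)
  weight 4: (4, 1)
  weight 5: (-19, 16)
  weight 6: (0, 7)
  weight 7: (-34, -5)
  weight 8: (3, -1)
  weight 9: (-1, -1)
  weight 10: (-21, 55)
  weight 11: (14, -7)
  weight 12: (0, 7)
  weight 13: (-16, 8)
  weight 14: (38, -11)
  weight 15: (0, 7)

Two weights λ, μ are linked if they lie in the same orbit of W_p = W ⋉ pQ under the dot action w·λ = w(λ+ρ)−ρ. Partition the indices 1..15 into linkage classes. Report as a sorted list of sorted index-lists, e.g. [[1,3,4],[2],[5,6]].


Type A_2, rank 2, |W|=6; reorder rows/cols to standard.

λ_j+ρ reflected into Ā_11 (⟨·,θ^∨⟩≤11); 2-tuples as given:

  [1] (5, 2);  [2] (4, 6);  [3] (1, 8);  [4] (5, 2);  [5] (4, 6);  [6] (1, 8);  [7] (4, 0);  [8] (4, 0);  [9] (0, 0);  [10] (1, 8);  [11] (5, 2);  [12] (1, 8);  [13] (5, 2);  [14] (4, 6);  [15] (1, 8)

The 15 indices split into 5 linkage classes (same alcove rep ⇔ same W_11-dot-orbit):

[[1, 4, 11, 13], [2, 5, 14], [3, 6, 10, 12, 15], [7, 8], [9]]


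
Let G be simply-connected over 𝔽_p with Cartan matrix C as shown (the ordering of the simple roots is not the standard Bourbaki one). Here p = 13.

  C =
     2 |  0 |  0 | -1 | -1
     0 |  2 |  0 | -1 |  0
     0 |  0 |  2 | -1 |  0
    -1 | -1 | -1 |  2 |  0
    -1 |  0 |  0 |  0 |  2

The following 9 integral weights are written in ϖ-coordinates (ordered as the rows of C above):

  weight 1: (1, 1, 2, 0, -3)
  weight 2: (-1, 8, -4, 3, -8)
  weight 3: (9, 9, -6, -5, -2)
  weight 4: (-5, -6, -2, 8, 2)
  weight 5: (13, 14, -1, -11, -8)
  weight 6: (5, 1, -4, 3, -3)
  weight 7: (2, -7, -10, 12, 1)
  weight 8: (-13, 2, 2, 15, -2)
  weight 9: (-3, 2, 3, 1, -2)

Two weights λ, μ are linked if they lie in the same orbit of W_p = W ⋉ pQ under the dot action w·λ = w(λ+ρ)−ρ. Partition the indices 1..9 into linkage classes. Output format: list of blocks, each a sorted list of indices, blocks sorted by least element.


Root system D_5: the 5×5 matrix C matches after relabeling.

λ_j+ρ reflected into Ā_13 (⟨·,θ^∨⟩≤13); 5-tuples as given:

  [1] (0, 2, 3, 1, 2) · [2] (0, 3, 3, 3, 0) · [3] (1, 1, 4, 2, 2) · [4] (2, 4, 0, 1, 1) · [5] (1, 1, 4, 2, 2) · [6] (0, 2, 3, 1, 2) · [7] (1, 1, 4, 2, 2) · [8] (0, 3, 3, 3, 0) · [9] (0, 2, 3, 1, 2)

Grouping the 9 weights by Ā_13-representative: 4 linkage classes.

[[1, 6, 9], [2, 8], [3, 5, 7], [4]]


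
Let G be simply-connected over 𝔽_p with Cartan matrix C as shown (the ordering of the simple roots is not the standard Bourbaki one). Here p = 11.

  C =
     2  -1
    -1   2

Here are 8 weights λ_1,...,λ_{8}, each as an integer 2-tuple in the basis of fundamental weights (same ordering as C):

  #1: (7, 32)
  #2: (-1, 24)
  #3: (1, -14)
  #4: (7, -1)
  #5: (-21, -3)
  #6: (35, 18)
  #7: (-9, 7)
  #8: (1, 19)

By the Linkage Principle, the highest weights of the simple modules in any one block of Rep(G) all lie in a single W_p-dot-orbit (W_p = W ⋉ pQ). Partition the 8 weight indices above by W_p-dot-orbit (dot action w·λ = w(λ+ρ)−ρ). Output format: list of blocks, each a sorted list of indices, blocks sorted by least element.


Dynkin diagram of C (from the 2 off-diagonal −1 entries): A_2.

Each λ_j+ρ reduced to Ā_11; 2-tuples below use C's row order:

  λ_1 → (8, 0);  λ_2 → (8, 0);  λ_3 → (9, 0);  λ_4 → (8, 0);  λ_5 → (9, 0);  λ_6 → (8, 0);  λ_7 → (8, 0);  λ_8 → (9, 0)

Grouping the 8 weights by Ā_11-representative: 2 linkage classes.

[[1, 2, 4, 6, 7], [3, 5, 8]]


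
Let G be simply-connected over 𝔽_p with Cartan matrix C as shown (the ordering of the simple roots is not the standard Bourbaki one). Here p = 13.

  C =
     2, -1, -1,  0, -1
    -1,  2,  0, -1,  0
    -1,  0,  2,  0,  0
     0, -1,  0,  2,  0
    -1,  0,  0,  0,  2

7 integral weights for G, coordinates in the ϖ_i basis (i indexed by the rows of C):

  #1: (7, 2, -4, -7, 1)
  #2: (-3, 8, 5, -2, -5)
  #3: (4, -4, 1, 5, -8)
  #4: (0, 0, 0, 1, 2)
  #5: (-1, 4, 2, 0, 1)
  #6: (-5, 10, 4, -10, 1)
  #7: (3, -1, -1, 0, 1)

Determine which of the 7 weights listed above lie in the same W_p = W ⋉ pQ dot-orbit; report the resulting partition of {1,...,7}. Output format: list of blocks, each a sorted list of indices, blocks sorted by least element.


C ↔ D_5 under row/col permutation; |W(D_5)| = 1920.

Each λ_j+ρ reduced to Ā_13; 5-tuples below use C's row order:

  λ_1+ρ ↦ (0, 2, 3, 1, 2)
  λ_2+ρ ↦ (4, 0, 0, 1, 2)
  λ_3+ρ ↦ (0, 2, 3, 1, 2)
  λ_4+ρ ↦ (1, 1, 1, 2, 3)
  λ_5+ρ ↦ (0, 2, 3, 1, 2)
  λ_6+ρ ↦ (0, 1, 1, 7, 2)
  λ_7+ρ ↦ (4, 0, 0, 1, 2)

Partition of {1..7} into 4 W_13-dot-orbits:

[[1, 3, 5], [2, 7], [4], [6]]


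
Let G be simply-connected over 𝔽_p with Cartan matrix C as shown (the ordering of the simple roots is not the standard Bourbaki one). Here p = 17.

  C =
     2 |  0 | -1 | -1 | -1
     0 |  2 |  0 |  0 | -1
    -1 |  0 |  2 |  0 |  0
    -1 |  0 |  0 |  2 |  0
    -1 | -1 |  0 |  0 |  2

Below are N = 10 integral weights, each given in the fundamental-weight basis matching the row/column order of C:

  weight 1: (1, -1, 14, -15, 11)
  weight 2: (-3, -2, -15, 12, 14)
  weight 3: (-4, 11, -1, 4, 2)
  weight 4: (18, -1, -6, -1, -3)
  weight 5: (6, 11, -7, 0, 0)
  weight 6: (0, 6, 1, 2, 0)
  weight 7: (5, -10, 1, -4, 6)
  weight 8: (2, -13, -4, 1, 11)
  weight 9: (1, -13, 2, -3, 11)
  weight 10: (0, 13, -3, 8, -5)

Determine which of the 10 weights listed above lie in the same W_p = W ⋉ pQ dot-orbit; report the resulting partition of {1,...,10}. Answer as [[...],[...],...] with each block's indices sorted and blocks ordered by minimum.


C ↔ D_5 under row/col permutation; |W(D_5)| = 1920.

Folding the 10 weights λ_j+ρ into Ā_17 (reps in the given 5-coord order):

    [1] (0, 12, 3, 2, 0)
    [2] (1, 7, 2, 3, 1)
    [3] (0, 12, 3, 2, 0)
    [4] (0, 12, 3, 2, 0)
    [5] (1, 7, 2, 3, 1)
    [6] (1, 7, 2, 3, 1)
    [7] (1, 7, 2, 3, 1)
    [8] (0, 12, 3, 2, 0)
    [9] (0, 12, 3, 2, 0)
    [10] (1, 7, 2, 3, 1)

Partition of {1..10} into 2 W_17-dot-orbits:

[[1, 3, 4, 8, 9], [2, 5, 6, 7, 10]]


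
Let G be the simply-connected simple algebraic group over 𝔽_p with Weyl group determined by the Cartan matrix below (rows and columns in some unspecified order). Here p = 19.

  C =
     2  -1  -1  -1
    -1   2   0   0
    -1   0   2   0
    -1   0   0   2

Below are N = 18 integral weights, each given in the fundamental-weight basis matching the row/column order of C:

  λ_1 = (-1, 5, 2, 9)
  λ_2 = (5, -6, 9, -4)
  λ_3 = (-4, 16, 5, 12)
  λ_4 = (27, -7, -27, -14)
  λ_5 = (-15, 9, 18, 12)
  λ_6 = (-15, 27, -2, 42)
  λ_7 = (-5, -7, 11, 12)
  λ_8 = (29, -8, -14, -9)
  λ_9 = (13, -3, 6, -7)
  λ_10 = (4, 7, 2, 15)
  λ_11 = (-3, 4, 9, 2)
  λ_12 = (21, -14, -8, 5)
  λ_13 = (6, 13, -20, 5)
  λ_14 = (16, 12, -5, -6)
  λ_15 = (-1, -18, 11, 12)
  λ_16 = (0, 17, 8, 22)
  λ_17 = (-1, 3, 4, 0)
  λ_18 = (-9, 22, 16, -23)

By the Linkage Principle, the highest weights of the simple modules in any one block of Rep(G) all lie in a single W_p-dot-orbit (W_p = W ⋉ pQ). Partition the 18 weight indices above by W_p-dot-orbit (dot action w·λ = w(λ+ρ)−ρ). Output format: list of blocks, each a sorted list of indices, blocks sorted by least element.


Dynkin diagram of C (from the 6 off-diagonal −1 entries): D_4.

W_19-reps of the 18 weights in Ā_19 (same 4-coord order as C):

    λ_1+ρ ↦ (0, 6, 3, 10)
    λ_2+ρ ↦ (2, 3, 8, 1)
    λ_3+ρ ↦ (2, 3, 8, 1)
    λ_4+ρ ↦ (4, 4, 2, 3)
    λ_5+ρ ↦ (0, 4, 5, 1)
    λ_6+ρ ↦ (0, 4, 5, 1)
    λ_7+ρ ↦ (4, 4, 2, 3)
    λ_8+ρ ↦ (4, 4, 2, 3)
    λ_9+ρ ↦ (2, 0, 5, 4)
    λ_10+ρ ↦ (2, 3, 8, 1)
    λ_11+ρ ↦ (2, 3, 8, 1)
    λ_12+ρ ↦ (4, 4, 2, 3)
    λ_13+ρ ↦ (2, 0, 5, 4)
    λ_14+ρ ↦ (2, 0, 5, 4)
    λ_15+ρ ↦ (2, 0, 5, 4)
    λ_16+ρ ↦ (0, 4, 5, 1)
    λ_17+ρ ↦ (0, 4, 5, 1)
    λ_18+ρ ↦ (4, 4, 2, 3)

These 18 weights hit 5 W_19-dot-orbits; sizes (1, 4, 5, 4, 4):

[[1], [2, 3, 10, 11], [4, 7, 8, 12, 18], [5, 6, 16, 17], [9, 13, 14, 15]]
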